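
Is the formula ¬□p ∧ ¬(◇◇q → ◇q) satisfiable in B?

Satisfiable (open branch found)

1. ¬□p ∧ ¬(◇◇q → ◇q), w0
2. ¬□p, w0
3. ¬(◇◇q → ◇q), w0
4. ◇◇q, w0
5. ¬◇q, w0
6. ¬q, w0
7. ¬p, w1
8. ¬q, w1
9. ◇q, w2
10. ¬q, w2
11. q, w3
Accessibility: w0Rw0, w0Rw1, w0Rw2, w1Rw0, w1Rw1, w2Rw0, w2Rw2, w2Rw3, w3Rw2, w3Rw3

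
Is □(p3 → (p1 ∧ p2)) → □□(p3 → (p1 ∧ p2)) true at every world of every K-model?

Tableau for the negation ¬(□(p3 → (p1 ∧ p2)) → □□(p3 → (p1 ∧ p2))):
1. ¬(□(p3 → (p1 ∧ p2)) → □□(p3 → (p1 ∧ p2))), w0
2. □(p3 → (p1 ∧ p2)), w0   [¬→-rule on 1]
3. ¬□□(p3 → (p1 ∧ p2)), w0   [¬→-rule on 1]
4. ¬□(p3 → (p1 ∧ p2)), w1   [¬□-rule on 3: fresh world w1, w0Rw1]
5. p3 → (p1 ∧ p2), w1   [□-rule on 2 via w0Rw1]
6. p1 ∧ p2, w1   [→-rule on 5 (branches; this branch)]
7. p1, w1   [∧-rule on 6]
8. p2, w1   [∧-rule on 6]
9. ¬(p3 → (p1 ∧ p2)), w2   [¬□-rule on 4: fresh world w2, w1Rw2]
10. p3, w2   [¬→-rule on 9]
11. ¬(p1 ∧ p2), w2   [¬→-rule on 9]
12. ¬p2, w2   [¬∧-rule on 11 (branches; this branch)]
Accessibility: w0Rw1, w1Rw2
The negation has an open branch (countermodel exists).

Not valid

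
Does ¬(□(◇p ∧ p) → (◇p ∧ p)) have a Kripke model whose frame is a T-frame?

1. ¬(□(◇p ∧ p) → (◇p ∧ p)), 0
2. □(◇p ∧ p), 0
3. ¬(◇p ∧ p), 0
4. ◇p ∧ p, 0
5. ◇p, 0
6. p, 0
7. ¬◇p, 0
8. ¬p, 0
Accessibility: 0R0
Branch closes: p and ¬p both at 0.
Every branch closes; the branch above is one of them.

No, unsatisfiable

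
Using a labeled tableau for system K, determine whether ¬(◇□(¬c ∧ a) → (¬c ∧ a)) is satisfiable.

Satisfiable

1. ¬(◇□(¬c ∧ a) → (¬c ∧ a)), w0
2. ◇□(¬c ∧ a), w0
3. ¬(¬c ∧ a), w0
4. ¬a, w0
5. □(¬c ∧ a), w1
Accessibility: w0Rw1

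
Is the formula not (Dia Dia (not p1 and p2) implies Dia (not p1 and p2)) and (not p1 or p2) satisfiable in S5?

Unsatisfiable

1. not (Dia Dia (not p1 and p2) implies Dia (not p1 and p2)) and (not p1 or p2), w0
2. not (Dia Dia (not p1 and p2) implies Dia (not p1 and p2)), w0   [and-rule on 1]
3. not p1 or p2, w0   [and-rule on 1]
4. Dia Dia (not p1 and p2), w0   [neg-implies-rule on 2]
5. not Dia (not p1 and p2), w0   [neg-implies-rule on 2]
6. not (not p1 and p2), w0   [neg-Dia-rule on 5 via w0Rw0]
7. p2, w0   [or-rule on 3 (branches; this branch)]
8. p1, w0   [neg-and-rule on 6 (branches; this branch)]
9. Dia (not p1 and p2), w1   [Dia-rule on 4: fresh world w1, w0Rw1]
10. not (not p1 and p2), w1   [neg-Dia-rule on 5 via w0Rw1]
11. not p2, w1   [neg-and-rule on 10 (branches; this branch)]
12. not p1 and p2, w2   [Dia-rule on 9: fresh world w2, w1Rw2]
13. not p1, w2   [and-rule on 12]
14. p2, w2   [and-rule on 12]
15. not (not p1 and p2), w2   [neg-Dia-rule on 5 via w0Rw2]
16. not p2, w2   [neg-and-rule on 15 (branches; this branch)]
Accessibility: w0Rw0, w0Rw1, w0Rw2, w1Rw0, w1Rw1, w1Rw2, w2Rw0, w2Rw1, w2Rw2
Branch closes: p2 and not p2 both at w2.
All branches of the tableau close; one closing branch shown above.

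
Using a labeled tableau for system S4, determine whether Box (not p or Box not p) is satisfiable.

Satisfiable

1. Box (not p or Box not p), w0
2. not p or Box not p, w0   [Box-rule on 1 via w0Rw0]
3. Box not p, w0   [or-rule on 2 (branches; this branch)]
4. not p, w0   [Box-rule on 3 via w0Rw0]
Accessibility: w0Rw0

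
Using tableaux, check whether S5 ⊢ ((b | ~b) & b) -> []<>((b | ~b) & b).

Valid in S5

Tableau for the negation ~(((b | ~b) & b) -> []<>((b | ~b) & b)):
1. ~(((b | ~b) & b) -> []<>((b | ~b) & b)), u
2. (b | ~b) & b, u
3. ~[]<>((b | ~b) & b), u
4. b | ~b, u
5. b, u
6. ~<>((b | ~b) & b), v
7. ~((b | ~b) & b), u
8. ~((b | ~b) & b), v
9. ~(b | ~b), u
10. ~b, u
Accessibility: uRu, uRv, vRu, vRv
Branch closes: b and ~b both at u.
Every branch of the negation's tableau closes; the branch above is one of them.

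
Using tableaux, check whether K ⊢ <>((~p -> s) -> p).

No, not valid

Tableau for the negation ~<>((~p -> s) -> p):
1. ~<>((~p -> s) -> p), 0
The negation has an open branch (countermodel exists).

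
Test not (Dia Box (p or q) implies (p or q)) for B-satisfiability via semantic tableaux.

1. not (Dia Box (p or q) implies (p or q)), u
2. Dia Box (p or q), u
3. not (p or q), u
4. not p, u
5. not q, u
6. Box (p or q), v
7. p or q, u
8. p or q, v
9. q, u
Accessibility: uRu, uRv, vRu, vRv
Branch closes: q and not q both at u.
(One branch shown.) All branches close.

No, unsatisfiable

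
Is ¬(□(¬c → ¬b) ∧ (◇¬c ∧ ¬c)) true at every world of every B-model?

Not valid

Tableau for the negation □(¬c → ¬b) ∧ (◇¬c ∧ ¬c):
1. □(¬c → ¬b) ∧ (◇¬c ∧ ¬c), 0
2. □(¬c → ¬b), 0
3. ◇¬c ∧ ¬c, 0
4. ◇¬c, 0
5. ¬c, 0
6. ¬c → ¬b, 0
7. ¬b, 0
8. ¬c, 1
9. ¬c → ¬b, 1
10. ¬b, 1
Accessibility: 0R0, 0R1, 1R0, 1R1
The negation has an open branch (countermodel exists).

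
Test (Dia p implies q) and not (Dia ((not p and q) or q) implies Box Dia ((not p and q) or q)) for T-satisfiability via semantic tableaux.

Satisfiable

1. (Dia p implies q) and not (Dia ((not p and q) or q) implies Box Dia ((not p and q) or q)), 0
2. Dia p implies q, 0
3. not (Dia ((not p and q) or q) implies Box Dia ((not p and q) or q)), 0
4. Dia ((not p and q) or q), 0
5. not Box Dia ((not p and q) or q), 0
6. q, 0
7. (not p and q) or q, 1
8. q, 1
9. not Dia ((not p and q) or q), 2
10. not ((not p and q) or q), 2
11. not (not p and q), 2
12. not q, 2
Accessibility: 0R0, 0R1, 0R2, 1R1, 2R2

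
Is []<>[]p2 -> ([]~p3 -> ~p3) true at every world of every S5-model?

Tableau for the negation ~([]<>[]p2 -> ([]~p3 -> ~p3)):
1. ~([]<>[]p2 -> ([]~p3 -> ~p3)), w0
2. []<>[]p2, w0
3. ~([]~p3 -> ~p3), w0
4. []~p3, w0
5. p3, w0
6. <>[]p2, w0
7. ~p3, w0
Accessibility: w0Rw0
Branch closes: p3 and ~p3 both at w0.
All branches of the negation close; one closing branch shown above.

Yes, valid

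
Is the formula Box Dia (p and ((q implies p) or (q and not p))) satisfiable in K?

1. Box Dia (p and ((q implies p) or (q and not p))), 0

Satisfiable (open branch found)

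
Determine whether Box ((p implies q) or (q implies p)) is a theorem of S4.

Valid

Tableau for the negation not Box ((p implies q) or (q implies p)):
1. not Box ((p implies q) or (q implies p)), 0
2. not ((p implies q) or (q implies p)), 1
3. not (p implies q), 1
4. not (q implies p), 1
5. p, 1
6. not q, 1
7. q, 1
8. not p, 1
Accessibility: 0R0, 0R1, 1R1
Branch closes: q and not q both at 1.
Every branch of the negation's tableau closes; the branch above is one of them.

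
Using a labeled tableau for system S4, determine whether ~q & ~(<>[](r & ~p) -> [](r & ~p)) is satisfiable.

Satisfiable (open branch found)

1. ~q & ~(<>[](r & ~p) -> [](r & ~p)), u
2. ~q, u
3. ~(<>[](r & ~p) -> [](r & ~p)), u
4. <>[](r & ~p), u
5. ~[](r & ~p), u
6. [](r & ~p), v
7. r & ~p, v
8. r, v
9. ~p, v
10. ~(r & ~p), w
11. p, w
Accessibility: uRu, uRv, uRw, vRv, wRw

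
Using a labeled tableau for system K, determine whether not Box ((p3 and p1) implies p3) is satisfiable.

1. not Box ((p3 and p1) implies p3), 0
2. not ((p3 and p1) implies p3), 1
3. p3 and p1, 1
4. not p3, 1
5. p3, 1
6. p1, 1
Accessibility: 0R1
Branch closes: p3 and not p3 both at 1.
Every branch closes; the branch above is one of them.

Unsatisfiable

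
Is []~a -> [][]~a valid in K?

Invalid (countermodel exists)

Tableau for the negation ~([]~a -> [][]~a):
1. ~([]~a -> [][]~a), w0
2. []~a, w0   [~->-rule on 1]
3. ~[][]~a, w0   [~->-rule on 1]
4. ~[]~a, w1   [~[]-rule on 3: fresh world w1, w0Rw1]
5. ~a, w1   [[]-rule on 2 via w0Rw1]
6. a, w2   [~[]-rule on 4: fresh world w2, w1Rw2]
Accessibility: w0Rw1, w1Rw2
The negation has an open branch (countermodel exists).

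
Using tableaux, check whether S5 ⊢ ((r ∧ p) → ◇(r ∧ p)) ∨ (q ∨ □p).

Valid

Tableau for the negation ¬(((r ∧ p) → ◇(r ∧ p)) ∨ (q ∨ □p)):
1. ¬(((r ∧ p) → ◇(r ∧ p)) ∨ (q ∨ □p)), w0
2. ¬((r ∧ p) → ◇(r ∧ p)), w0
3. ¬(q ∨ □p), w0
4. r ∧ p, w0
5. ¬◇(r ∧ p), w0
6. ¬q, w0
7. ¬□p, w0
8. r, w0
9. p, w0
10. ¬(r ∧ p), w0
11. ¬p, w0
Accessibility: w0Rw0
Branch closes: p and ¬p both at w0.
Every branch of the negation's tableau closes; the branch above is one of them.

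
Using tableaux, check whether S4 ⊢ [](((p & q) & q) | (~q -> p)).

Tableau for the negation ~[](((p & q) & q) | (~q -> p)):
1. ~[](((p & q) & q) | (~q -> p)), 0
2. ~(((p & q) & q) | (~q -> p)), 1
3. ~((p & q) & q), 1
4. ~(~q -> p), 1
5. ~q, 1
6. ~p, 1
Accessibility: 0R0, 0R1, 1R1
The negation has an open branch (countermodel exists).

No, not valid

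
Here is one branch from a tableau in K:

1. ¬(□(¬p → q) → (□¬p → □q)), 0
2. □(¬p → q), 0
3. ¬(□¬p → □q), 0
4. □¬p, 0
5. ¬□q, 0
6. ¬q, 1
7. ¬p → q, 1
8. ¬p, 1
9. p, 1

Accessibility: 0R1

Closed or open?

Both p and ¬p appear at 1.

Yes, closed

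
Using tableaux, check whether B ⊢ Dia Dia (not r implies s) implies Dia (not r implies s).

Tableau for the negation not (Dia Dia (not r implies s) implies Dia (not r implies s)):
1. not (Dia Dia (not r implies s) implies Dia (not r implies s)), w0
2. Dia Dia (not r implies s), w0
3. not Dia (not r implies s), w0
4. not (not r implies s), w0
5. not r, w0
6. not s, w0
7. Dia (not r implies s), w1
8. not (not r implies s), w1
9. not r, w1
10. not s, w1
11. not r implies s, w2
12. s, w2
Accessibility: w0Rw0, w0Rw1, w1Rw0, w1Rw1, w1Rw2, w2Rw1, w2Rw2
The negation has an open branch (countermodel exists).

No, not valid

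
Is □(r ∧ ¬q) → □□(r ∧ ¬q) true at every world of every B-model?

Tableau for the negation ¬(□(r ∧ ¬q) → □□(r ∧ ¬q)):
1. ¬(□(r ∧ ¬q) → □□(r ∧ ¬q)), u
2. □(r ∧ ¬q), u
3. ¬□□(r ∧ ¬q), u
4. r ∧ ¬q, u
5. r, u
6. ¬q, u
7. ¬□(r ∧ ¬q), v
8. r ∧ ¬q, v
9. r, v
10. ¬q, v
11. ¬(r ∧ ¬q), w
12. q, w
Accessibility: uRu, uRv, vRu, vRv, vRw, wRv, wRw
The negation has an open branch (countermodel exists).

Invalid (countermodel exists)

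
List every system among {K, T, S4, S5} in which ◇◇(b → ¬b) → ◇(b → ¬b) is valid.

S4-tableau for the negation ¬(◇◇(b → ¬b) → ◇(b → ¬b)):
1. ¬(◇◇(b → ¬b) → ◇(b → ¬b)), w0
2. ◇◇(b → ¬b), w0
3. ¬◇(b → ¬b), w0
4. ¬(b → ¬b), w0
5. b, w0
6. ◇(b → ¬b), w1
7. ¬(b → ¬b), w1
8. b, w1
9. b → ¬b, w2
10. ¬(b → ¬b), w2
11. b, w2
12. ¬b, w2
Accessibility: w0Rw0, w0Rw1, w0Rw2, w1Rw1, w1Rw2, w2Rw2
Branch closes: b and ¬b both at w2.
Every branch closes (one shown): valid in S4, hence also in S5 (every theorem of S4 is a theorem of S5).
T-tableau for the negation ¬(◇◇(b → ¬b) → ◇(b → ¬b)):
1. ¬(◇◇(b → ¬b) → ◇(b → ¬b)), w0
2. ◇◇(b → ¬b), w0
3. ¬◇(b → ¬b), w0
4. ¬(b → ¬b), w0
5. b, w0
6. ◇(b → ¬b), w1
7. ¬(b → ¬b), w1
8. b, w1
9. b → ¬b, w2
10. ¬b, w2
Accessibility: w0Rw0, w0Rw1, w1Rw1, w1Rw2, w2Rw2
Complete open branch: countermodel on a T-frame, so not valid in T, nor in K (the same frame is also a K-frame).

S4, S5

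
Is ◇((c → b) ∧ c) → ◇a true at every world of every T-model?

Not valid

Tableau for the negation ¬(◇((c → b) ∧ c) → ◇a):
1. ¬(◇((c → b) ∧ c) → ◇a), w0
2. ◇((c → b) ∧ c), w0   [¬→-rule on 1]
3. ¬◇a, w0   [¬→-rule on 1]
4. ¬a, w0   [¬◇-rule on 3 via w0Rw0]
5. (c → b) ∧ c, w1   [◇-rule on 2: fresh world w1, w0Rw1]
6. c → b, w1   [∧-rule on 5]
7. c, w1   [∧-rule on 5]
8. ¬a, w1   [¬◇-rule on 3 via w0Rw1]
9. b, w1   [→-rule on 6 (branches; this branch)]
Accessibility: w0Rw0, w0Rw1, w1Rw1
The negation has an open branch (countermodel exists).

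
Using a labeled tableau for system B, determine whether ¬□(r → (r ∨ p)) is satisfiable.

1. ¬□(r → (r ∨ p)), w0
2. ¬(r → (r ∨ p)), w1   [¬□-rule on 1: fresh world w1, w0Rw1]
3. r, w1   [¬→-rule on 2]
4. ¬(r ∨ p), w1   [¬→-rule on 2]
5. ¬r, w1   [¬∨-rule on 4]
6. ¬p, w1   [¬∨-rule on 4]
Accessibility: w0Rw0, w0Rw1, w1Rw0, w1Rw1
Branch closes: r and ¬r both at w1.
All branches of the tableau close; one closing branch shown above.

Unsatisfiable (every branch closes)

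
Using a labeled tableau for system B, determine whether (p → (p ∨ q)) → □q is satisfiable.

Satisfiable

1. (p → (p ∨ q)) → □q, 0
2. □q, 0
3. q, 0
Accessibility: 0R0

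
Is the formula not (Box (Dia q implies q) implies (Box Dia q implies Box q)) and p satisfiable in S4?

1. not (Box (Dia q implies q) implies (Box Dia q implies Box q)) and p, 0
2. not (Box (Dia q implies q) implies (Box Dia q implies Box q)), 0
3. p, 0
4. Box (Dia q implies q), 0
5. not (Box Dia q implies Box q), 0
6. Box Dia q, 0
7. not Box q, 0
8. Dia q implies q, 0
9. Dia q, 0
10. q, 0
11. not q, 1
12. Dia q implies q, 1
13. Dia q, 1
14. not Dia q, 1
15. q, 2
16. Dia q implies q, 2
17. Dia q, 2
18. q, 3
19. Dia q implies q, 3
20. Dia q, 3
21. not q, 3
Accessibility: 0R0, 0R1, 0R2, 0R3, 1R1, 1R3, 2R2, 3R3
Branch closes: q and not q both at 3.
Every branch closes; the branch above is one of them.

Unsatisfiable (every branch closes)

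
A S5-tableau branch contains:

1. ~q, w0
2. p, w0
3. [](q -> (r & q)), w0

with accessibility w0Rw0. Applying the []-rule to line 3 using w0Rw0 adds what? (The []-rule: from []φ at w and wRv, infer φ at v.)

q -> (r & q), w0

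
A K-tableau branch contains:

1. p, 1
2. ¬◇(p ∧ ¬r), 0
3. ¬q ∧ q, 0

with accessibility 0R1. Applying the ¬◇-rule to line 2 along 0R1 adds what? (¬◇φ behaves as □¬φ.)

¬◇φ behaves as □¬φ: propagate the negated body to each accessible world.

¬(p ∧ ¬r), 1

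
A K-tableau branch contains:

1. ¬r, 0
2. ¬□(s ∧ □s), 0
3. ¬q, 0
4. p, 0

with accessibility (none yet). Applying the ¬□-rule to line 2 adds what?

a fresh world 1 with 0R1, and ¬(s ∧ □s) at 1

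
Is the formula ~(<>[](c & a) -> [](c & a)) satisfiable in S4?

Yes, satisfiable

1. ~(<>[](c & a) -> [](c & a)), u
2. <>[](c & a), u
3. ~[](c & a), u
4. [](c & a), v
5. c & a, v
6. c, v
7. a, v
8. ~(c & a), w
9. ~a, w
Accessibility: uRu, uRv, uRw, vRv, wRw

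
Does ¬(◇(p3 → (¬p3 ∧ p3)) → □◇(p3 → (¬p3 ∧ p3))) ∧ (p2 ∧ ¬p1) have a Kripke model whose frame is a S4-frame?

1. ¬(◇(p3 → (¬p3 ∧ p3)) → □◇(p3 → (¬p3 ∧ p3))) ∧ (p2 ∧ ¬p1), u
2. ¬(◇(p3 → (¬p3 ∧ p3)) → □◇(p3 → (¬p3 ∧ p3))), u
3. p2 ∧ ¬p1, u
4. ◇(p3 → (¬p3 ∧ p3)), u
5. ¬□◇(p3 → (¬p3 ∧ p3)), u
6. p2, u
7. ¬p1, u
8. p3 → (¬p3 ∧ p3), v
9. ¬p3, v
10. ¬◇(p3 → (¬p3 ∧ p3)), w
11. ¬(p3 → (¬p3 ∧ p3)), w
12. p3, w
13. ¬(¬p3 ∧ p3), w
Accessibility: uRu, uRv, uRw, vRv, wRw

Satisfiable (open branch found)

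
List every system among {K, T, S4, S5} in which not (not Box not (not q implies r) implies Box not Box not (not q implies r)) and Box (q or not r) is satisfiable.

S5-tableau for the formula:
1. not (not Box not (not q implies r) implies Box not Box not (not q implies r)) and Box (q or not r), 0
2. not (not Box not (not q implies r) implies Box not Box not (not q implies r)), 0
3. Box (q or not r), 0
4. not Box not (not q implies r), 0
5. not Box not Box not (not q implies r), 0
6. q or not r, 0
7. not r, 0
8. not q implies r, 1
9. q or not r, 1
10. r, 1
11. q, 1
12. Box not (not q implies r), 2
13. q or not r, 2
14. not (not q implies r), 0
15. not q, 0
16. not (not q implies r), 1
17. not q, 1
18. not r, 1
Accessibility: 0R0, 0R1, 0R2, 1R0, 1R1, 1R2, 2R0, 2R1, 2R2
Branch closes: q and not q both at 1.
Every branch closes (one shown): unsatisfiable in S5.
S4-tableau for the formula:
1. not (not Box not (not q implies r) implies Box not Box not (not q implies r)) and Box (q or not r), 0
2. not (not Box not (not q implies r) implies Box not Box not (not q implies r)), 0
3. Box (q or not r), 0
4. not Box not (not q implies r), 0
5. not Box not Box not (not q implies r), 0
6. q or not r, 0
7. not r, 0
8. not q implies r, 1
9. q or not r, 1
10. r, 1
11. q, 1
12. Box not (not q implies r), 2
13. q or not r, 2
14. not (not q implies r), 2
15. not q, 2
16. not r, 2
Accessibility: 0R0, 0R1, 0R2, 1R1, 2R2
Complete open branch: satisfiable in S4, hence also in K, T (this S4-model is also a K-model and a T-model).

K, T, S4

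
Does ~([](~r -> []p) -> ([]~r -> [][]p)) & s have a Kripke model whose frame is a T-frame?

Unsatisfiable

1. ~([](~r -> []p) -> ([]~r -> [][]p)) & s, 0
2. ~([](~r -> []p) -> ([]~r -> [][]p)), 0
3. s, 0
4. [](~r -> []p), 0
5. ~([]~r -> [][]p), 0
6. []~r, 0
7. ~[][]p, 0
8. ~r -> []p, 0
9. ~r, 0
10. []p, 0
11. p, 0
12. ~[]p, 1
13. ~r -> []p, 1
14. ~r, 1
15. p, 1
16. []p, 1
17. ~p, 2
18. p, 2
Accessibility: 0R0, 0R1, 1R1, 1R2, 2R2
Branch closes: p and ~p both at 2.
All branches of the tableau close; one closing branch shown above.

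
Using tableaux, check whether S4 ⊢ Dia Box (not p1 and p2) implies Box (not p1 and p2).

Tableau for the negation not (Dia Box (not p1 and p2) implies Box (not p1 and p2)):
1. not (Dia Box (not p1 and p2) implies Box (not p1 and p2)), w0
2. Dia Box (not p1 and p2), w0
3. not Box (not p1 and p2), w0
4. Box (not p1 and p2), w1
5. not p1 and p2, w1
6. not p1, w1
7. p2, w1
8. not (not p1 and p2), w2
9. not p2, w2
Accessibility: w0Rw0, w0Rw1, w0Rw2, w1Rw1, w2Rw2
The negation has an open branch (countermodel exists).

Invalid (countermodel exists)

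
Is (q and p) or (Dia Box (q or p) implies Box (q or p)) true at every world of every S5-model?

Tableau for the negation not ((q and p) or (Dia Box (q or p) implies Box (q or p))):
1. not ((q and p) or (Dia Box (q or p) implies Box (q or p))), w0
2. not (q and p), w0
3. not (Dia Box (q or p) implies Box (q or p)), w0
4. Dia Box (q or p), w0
5. not Box (q or p), w0
6. not p, w0
7. Box (q or p), w1
8. q or p, w0
9. q or p, w1
10. q, w0
11. p, w1
12. not (q or p), w2
13. not q, w2
14. not p, w2
15. q or p, w2
16. p, w2
Accessibility: w0Rw0, w0Rw1, w0Rw2, w1Rw0, w1Rw1, w1Rw2, w2Rw0, w2Rw1, w2Rw2
Branch closes: p and not p both at w2.
Every branch of the negation's tableau closes; the branch above is one of them.

Yes, valid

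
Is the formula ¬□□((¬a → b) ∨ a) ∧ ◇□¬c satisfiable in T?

1. ¬□□((¬a → b) ∨ a) ∧ ◇□¬c, w0
2. ¬□□((¬a → b) ∨ a), w0
3. ◇□¬c, w0
4. ¬□((¬a → b) ∨ a), w1
5. □¬c, w2
6. ¬c, w2
7. ¬((¬a → b) ∨ a), w3
8. ¬(¬a → b), w3
9. ¬a, w3
10. ¬b, w3
Accessibility: w0Rw0, w0Rw1, w0Rw2, w1Rw1, w1Rw3, w2Rw2, w3Rw3

Satisfiable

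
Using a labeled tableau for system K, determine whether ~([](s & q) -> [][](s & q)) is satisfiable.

Satisfiable (open branch found)

1. ~([](s & q) -> [][](s & q)), 0
2. [](s & q), 0
3. ~[][](s & q), 0
4. ~[](s & q), 1
5. s & q, 1
6. s, 1
7. q, 1
8. ~(s & q), 2
9. ~q, 2
Accessibility: 0R1, 1R2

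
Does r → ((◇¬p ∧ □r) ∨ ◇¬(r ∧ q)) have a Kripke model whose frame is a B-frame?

1. r → ((◇¬p ∧ □r) ∨ ◇¬(r ∧ q)), 0
2. (◇¬p ∧ □r) ∨ ◇¬(r ∧ q), 0
3. ◇¬(r ∧ q), 0
4. ¬(r ∧ q), 1
5. ¬q, 1
Accessibility: 0R0, 0R1, 1R0, 1R1

Yes, satisfiable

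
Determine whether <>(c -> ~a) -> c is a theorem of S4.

Tableau for the negation ~(<>(c -> ~a) -> c):
1. ~(<>(c -> ~a) -> c), 0
2. <>(c -> ~a), 0
3. ~c, 0
4. c -> ~a, 1
5. ~a, 1
Accessibility: 0R0, 0R1, 1R1
The negation has an open branch (countermodel exists).

No, not valid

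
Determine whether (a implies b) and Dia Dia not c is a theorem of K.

No, not valid

Tableau for the negation not ((a implies b) and Dia Dia not c):
1. not ((a implies b) and Dia Dia not c), w0
2. not Dia Dia not c, w0   [neg-and-rule on 1 (branches; this branch)]
The negation has an open branch (countermodel exists).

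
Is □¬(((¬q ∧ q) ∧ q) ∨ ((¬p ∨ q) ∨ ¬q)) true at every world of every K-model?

Tableau for the negation ¬□¬(((¬q ∧ q) ∧ q) ∨ ((¬p ∨ q) ∨ ¬q)):
1. ¬□¬(((¬q ∧ q) ∧ q) ∨ ((¬p ∨ q) ∨ ¬q)), u
2. ((¬q ∧ q) ∧ q) ∨ ((¬p ∨ q) ∨ ¬q), v   [¬□-rule on 1: fresh world v, uRv]
3. (¬p ∨ q) ∨ ¬q, v   [∨-rule on 2 (branches; this branch)]
4. ¬q, v   [∨-rule on 3 (branches; this branch)]
Accessibility: uRv
The negation has an open branch (countermodel exists).

Invalid (countermodel exists)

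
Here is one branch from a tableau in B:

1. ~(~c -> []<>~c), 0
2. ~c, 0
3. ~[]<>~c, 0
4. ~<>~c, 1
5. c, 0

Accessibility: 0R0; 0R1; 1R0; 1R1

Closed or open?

Both c and ~c appear at 0.

Closed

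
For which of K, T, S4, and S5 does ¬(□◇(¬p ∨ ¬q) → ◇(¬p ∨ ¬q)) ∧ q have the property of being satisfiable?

K

K-tableau for the formula:
1. ¬(□◇(¬p ∨ ¬q) → ◇(¬p ∨ ¬q)) ∧ q, u
2. ¬(□◇(¬p ∨ ¬q) → ◇(¬p ∨ ¬q)), u
3. q, u
4. □◇(¬p ∨ ¬q), u
5. ¬◇(¬p ∨ ¬q), u
Complete open branch: satisfiable in K.
T-tableau for the formula:
1. ¬(□◇(¬p ∨ ¬q) → ◇(¬p ∨ ¬q)) ∧ q, u
2. ¬(□◇(¬p ∨ ¬q) → ◇(¬p ∨ ¬q)), u
3. q, u
4. □◇(¬p ∨ ¬q), u
5. ¬◇(¬p ∨ ¬q), u
6. ◇(¬p ∨ ¬q), u
7. ¬(¬p ∨ ¬q), u
8. p, u
9. ¬p ∨ ¬q, v
10. ◇(¬p ∨ ¬q), v
11. ¬(¬p ∨ ¬q), v
12. p, v
13. q, v
14. ¬q, v
Accessibility: uRu, uRv, vRv
Branch closes: q and ¬q both at v.
Every branch closes (one shown): unsatisfiable in T, hence also in S4, S5 (every S4/S5-frame is a T-frame).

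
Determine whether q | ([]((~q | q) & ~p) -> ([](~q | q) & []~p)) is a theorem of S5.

Tableau for the negation ~(q | ([]((~q | q) & ~p) -> ([](~q | q) & []~p))):
1. ~(q | ([]((~q | q) & ~p) -> ([](~q | q) & []~p))), u
2. ~q, u
3. ~([]((~q | q) & ~p) -> ([](~q | q) & []~p)), u
4. []((~q | q) & ~p), u
5. ~([](~q | q) & []~p), u
6. (~q | q) & ~p, u
7. ~q | q, u
8. ~p, u
9. ~[]~p, u
10. p, v
11. (~q | q) & ~p, v
12. ~q | q, v
13. ~p, v
Accessibility: uRu, uRv, vRu, vRv
Branch closes: p and ~p both at v.
All branches of the negation close; one closing branch shown above.

Valid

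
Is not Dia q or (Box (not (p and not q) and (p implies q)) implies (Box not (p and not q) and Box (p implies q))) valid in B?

Valid

Tableau for the negation not (not Dia q or (Box (not (p and not q) and (p implies q)) implies (Box not (p and not q) and Box (p implies q)))):
1. not (not Dia q or (Box (not (p and not q) and (p implies q)) implies (Box not (p and not q) and Box (p implies q)))), u
2. Dia q, u
3. not (Box (not (p and not q) and (p implies q)) implies (Box not (p and not q) and Box (p implies q))), u
4. Box (not (p and not q) and (p implies q)), u
5. not (Box not (p and not q) and Box (p implies q)), u
6. not (p and not q) and (p implies q), u
7. not (p and not q), u
8. p implies q, u
9. not Box (p implies q), u
10. q, u
11. q, v
12. not (p and not q) and (p implies q), v
13. not (p and not q), v
14. p implies q, v
15. not (p implies q), w
16. p, w
17. not q, w
18. not (p and not q) and (p implies q), w
19. not (p and not q), w
20. p implies q, w
21. q, w
Accessibility: uRu, uRv, uRw, vRu, vRv, wRu, wRw
Branch closes: q and not q both at w.
Every branch of the negation's tableau closes; the branch above is one of them.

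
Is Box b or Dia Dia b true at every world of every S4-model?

Tableau for the negation not (Box b or Dia Dia b):
1. not (Box b or Dia Dia b), u
2. not Box b, u
3. not Dia Dia b, u
4. not Dia b, u
5. not b, u
6. not b, v
7. not Dia b, v
Accessibility: uRu, uRv, vRv
The negation has an open branch (countermodel exists).

Not valid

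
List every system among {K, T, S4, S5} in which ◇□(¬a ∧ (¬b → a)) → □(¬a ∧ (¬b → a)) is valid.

S4-tableau for the negation ¬(◇□(¬a ∧ (¬b → a)) → □(¬a ∧ (¬b → a))):
1. ¬(◇□(¬a ∧ (¬b → a)) → □(¬a ∧ (¬b → a))), 0
2. ◇□(¬a ∧ (¬b → a)), 0
3. ¬□(¬a ∧ (¬b → a)), 0
4. □(¬a ∧ (¬b → a)), 1
5. ¬a ∧ (¬b → a), 1
6. ¬a, 1
7. ¬b → a, 1
8. b, 1
9. ¬(¬a ∧ (¬b → a)), 2
10. ¬(¬b → a), 2
11. ¬b, 2
12. ¬a, 2
Accessibility: 0R0, 0R1, 0R2, 1R1, 2R2
Complete open branch: countermodel on an S4-frame, so not valid in S4, nor in K, T (the same frame is also a K-frame and a T-frame).
S5-tableau for the negation ¬(◇□(¬a ∧ (¬b → a)) → □(¬a ∧ (¬b → a))):
1. ¬(◇□(¬a ∧ (¬b → a)) → □(¬a ∧ (¬b → a))), 0
2. ◇□(¬a ∧ (¬b → a)), 0
3. ¬□(¬a ∧ (¬b → a)), 0
4. □(¬a ∧ (¬b → a)), 1
5. ¬a ∧ (¬b → a), 0
6. ¬a, 0
7. ¬b → a, 0
8. ¬a ∧ (¬b → a), 1
9. ¬a, 1
10. ¬b → a, 1
11. b, 0
12. b, 1
13. ¬(¬a ∧ (¬b → a)), 2
14. ¬a ∧ (¬b → a), 2
15. ¬a, 2
16. ¬b → a, 2
17. ¬(¬b → a), 2
18. ¬b, 2
19. a, 2
Accessibility: 0R0, 0R1, 0R2, 1R0, 1R1, 1R2, 2R0, 2R1, 2R2
Branch closes: a and ¬a both at 2.
Every branch closes (one shown): valid in S5.

S5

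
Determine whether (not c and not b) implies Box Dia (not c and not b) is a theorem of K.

Tableau for the negation not ((not c and not b) implies Box Dia (not c and not b)):
1. not ((not c and not b) implies Box Dia (not c and not b)), w0
2. not c and not b, w0
3. not Box Dia (not c and not b), w0
4. not c, w0
5. not b, w0
6. not Dia (not c and not b), w1
Accessibility: w0Rw1
The negation has an open branch (countermodel exists).

No, not valid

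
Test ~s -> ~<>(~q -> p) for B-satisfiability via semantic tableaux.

Satisfiable (open branch found)

1. ~s -> ~<>(~q -> p), 0
2. ~<>(~q -> p), 0   [->-rule on 1 (branches; this branch)]
3. ~(~q -> p), 0   [~<>-rule on 2 via 0R0]
4. ~q, 0   [~->-rule on 3]
5. ~p, 0   [~->-rule on 3]
Accessibility: 0R0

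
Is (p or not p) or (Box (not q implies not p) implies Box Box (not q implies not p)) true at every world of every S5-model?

Tableau for the negation not ((p or not p) or (Box (not q implies not p) implies Box Box (not q implies not p))):
1. not ((p or not p) or (Box (not q implies not p) implies Box Box (not q implies not p))), u
2. not (p or not p), u
3. not (Box (not q implies not p) implies Box Box (not q implies not p)), u
4. not p, u
5. p, u
Accessibility: uRu
Branch closes: p and not p both at u.
Every branch of the negation's tableau closes; the branch above is one of them.

Yes, valid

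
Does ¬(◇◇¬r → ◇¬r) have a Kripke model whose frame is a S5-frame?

1. ¬(◇◇¬r → ◇¬r), u
2. ◇◇¬r, u   [¬→-rule on 1]
3. ¬◇¬r, u   [¬→-rule on 1]
4. r, u   [¬◇-rule on 3 via uRu]
5. ◇¬r, v   [◇-rule on 2: fresh world v, uRv]
6. r, v   [¬◇-rule on 3 via uRv]
7. ¬r, w   [◇-rule on 5: fresh world w, vRw]
8. r, w   [¬◇-rule on 3 via uRw]
Accessibility: uRu, uRv, uRw, vRu, vRv, vRw, wRu, wRv, wRw
Branch closes: r and ¬r both at w.
Every branch closes; the branch above is one of them.

Unsatisfiable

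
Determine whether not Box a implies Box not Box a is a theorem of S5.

Tableau for the negation not (not Box a implies Box not Box a):
1. not (not Box a implies Box not Box a), w0
2. not Box a, w0
3. not Box not Box a, w0
4. not a, w1
5. Box a, w2
6. a, w0
7. a, w1
Accessibility: w0Rw0, w0Rw1, w0Rw2, w1Rw0, w1Rw1, w1Rw2, w2Rw0, w2Rw1, w2Rw2
Branch closes: a and not a both at w1.
Every branch of the negation's tableau closes; the branch above is one of them.

Yes, valid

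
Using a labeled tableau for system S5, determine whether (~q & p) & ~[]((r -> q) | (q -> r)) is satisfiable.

Unsatisfiable

1. (~q & p) & ~[]((r -> q) | (q -> r)), u
2. ~q & p, u
3. ~[]((r -> q) | (q -> r)), u
4. ~q, u
5. p, u
6. ~((r -> q) | (q -> r)), v
7. ~(r -> q), v
8. ~(q -> r), v
9. r, v
10. ~q, v
11. q, v
12. ~r, v
Accessibility: uRu, uRv, vRu, vRv
Branch closes: q and ~q both at v.
(One branch shown.) All branches close.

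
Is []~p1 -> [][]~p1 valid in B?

Tableau for the negation ~([]~p1 -> [][]~p1):
1. ~([]~p1 -> [][]~p1), u
2. []~p1, u   [~->-rule on 1]
3. ~[][]~p1, u   [~->-rule on 1]
4. ~p1, u   [[]-rule on 2 via uRu]
5. ~[]~p1, v   [~[]-rule on 3: fresh world v, uRv]
6. ~p1, v   [[]-rule on 2 via uRv]
7. p1, w   [~[]-rule on 5: fresh world w, vRw]
Accessibility: uRu, uRv, vRu, vRv, vRw, wRv, wRw
The negation has an open branch (countermodel exists).

Not valid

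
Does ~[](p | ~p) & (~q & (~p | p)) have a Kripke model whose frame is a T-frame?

1. ~[](p | ~p) & (~q & (~p | p)), u
2. ~[](p | ~p), u
3. ~q & (~p | p), u
4. ~q, u
5. ~p | p, u
6. p, u
7. ~(p | ~p), v
8. ~p, v
9. p, v
Accessibility: uRu, uRv, vRv
Branch closes: p and ~p both at v.
Every branch closes; the branch above is one of them.

Unsatisfiable (every branch closes)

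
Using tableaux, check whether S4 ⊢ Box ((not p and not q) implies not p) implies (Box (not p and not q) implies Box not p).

Valid

Tableau for the negation not (Box ((not p and not q) implies not p) implies (Box (not p and not q) implies Box not p)):
1. not (Box ((not p and not q) implies not p) implies (Box (not p and not q) implies Box not p)), u
2. Box ((not p and not q) implies not p), u   [neg-implies-rule on 1]
3. not (Box (not p and not q) implies Box not p), u   [neg-implies-rule on 1]
4. Box (not p and not q), u   [neg-implies-rule on 3]
5. not Box not p, u   [neg-implies-rule on 3]
6. (not p and not q) implies not p, u   [Box-rule on 2 via uRu]
7. not p and not q, u   [Box-rule on 4 via uRu]
8. not p, u   [and-rule on 7]
9. not q, u   [and-rule on 7]
10. p, v   [neg-Box-rule on 5: fresh world v, uRv]
11. (not p and not q) implies not p, v   [Box-rule on 2 via uRv]
12. not p and not q, v   [Box-rule on 4 via uRv]
13. not p, v   [and-rule on 12]
14. not q, v   [and-rule on 12]
Accessibility: uRu, uRv, vRv
Branch closes: p and not p both at v.
Every branch of the negation's tableau closes; the branch above is one of them.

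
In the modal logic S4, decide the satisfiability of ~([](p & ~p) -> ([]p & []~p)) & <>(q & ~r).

1. ~([](p & ~p) -> ([]p & []~p)) & <>(q & ~r), w0
2. ~([](p & ~p) -> ([]p & []~p)), w0
3. <>(q & ~r), w0
4. [](p & ~p), w0
5. ~([]p & []~p), w0
6. p & ~p, w0
7. p, w0
8. ~p, w0
Accessibility: w0Rw0
Branch closes: p and ~p both at w0.
All branches of the tableau close; one closing branch shown above.

No, unsatisfiable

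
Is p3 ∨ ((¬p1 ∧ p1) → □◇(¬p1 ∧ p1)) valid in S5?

Tableau for the negation ¬(p3 ∨ ((¬p1 ∧ p1) → □◇(¬p1 ∧ p1))):
1. ¬(p3 ∨ ((¬p1 ∧ p1) → □◇(¬p1 ∧ p1))), 0
2. ¬p3, 0   [¬∨-rule on 1]
3. ¬((¬p1 ∧ p1) → □◇(¬p1 ∧ p1)), 0   [¬∨-rule on 1]
4. ¬p1 ∧ p1, 0   [¬→-rule on 3]
5. ¬□◇(¬p1 ∧ p1), 0   [¬→-rule on 3]
6. ¬p1, 0   [∧-rule on 4]
7. p1, 0   [∧-rule on 4]
Accessibility: 0R0
Branch closes: p1 and ¬p1 both at 0.
All branches of the negation close; one closing branch shown above.

Valid in S5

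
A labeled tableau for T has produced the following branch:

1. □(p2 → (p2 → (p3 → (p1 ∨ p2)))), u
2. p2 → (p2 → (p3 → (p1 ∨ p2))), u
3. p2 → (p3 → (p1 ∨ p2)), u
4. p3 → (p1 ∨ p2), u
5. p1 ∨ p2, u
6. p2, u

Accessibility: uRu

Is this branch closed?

Open

No world carries both an atom and its negation.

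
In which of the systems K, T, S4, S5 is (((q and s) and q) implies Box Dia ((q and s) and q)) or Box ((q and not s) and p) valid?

S5

S4-tableau for the negation not ((((q and s) and q) implies Box Dia ((q and s) and q)) or Box ((q and not s) and p)):
1. not ((((q and s) and q) implies Box Dia ((q and s) and q)) or Box ((q and not s) and p)), u
2. not (((q and s) and q) implies Box Dia ((q and s) and q)), u
3. not Box ((q and not s) and p), u
4. (q and s) and q, u
5. not Box Dia ((q and s) and q), u
6. q and s, u
7. q, u
8. s, u
9. not ((q and not s) and p), v
10. not p, v
11. not Dia ((q and s) and q), w
12. not ((q and s) and q), w
13. not q, w
Accessibility: uRu, uRv, uRw, vRv, wRw
Complete open branch: countermodel on an S4-frame, so not valid in S4, nor in K, T (the same frame is also a K-frame and a T-frame).
S5-tableau for the negation not ((((q and s) and q) implies Box Dia ((q and s) and q)) or Box ((q and not s) and p)):
1. not ((((q and s) and q) implies Box Dia ((q and s) and q)) or Box ((q and not s) and p)), u
2. not (((q and s) and q) implies Box Dia ((q and s) and q)), u
3. not Box ((q and not s) and p), u
4. (q and s) and q, u
5. not Box Dia ((q and s) and q), u
6. q and s, u
7. q, u
8. s, u
9. not ((q and not s) and p), v
10. not (q and not s), v
11. s, v
12. not Dia ((q and s) and q), w
13. not ((q and s) and q), u
14. not ((q and s) and q), v
15. not ((q and s) and q), w
16. not (q and s), u
17. not q, v
18. not q, w
19. not s, u
Accessibility: uRu, uRv, uRw, vRu, vRv, vRw, wRu, wRv, wRw
Branch closes: s and not s both at u.
Every branch closes (one shown): valid in S5.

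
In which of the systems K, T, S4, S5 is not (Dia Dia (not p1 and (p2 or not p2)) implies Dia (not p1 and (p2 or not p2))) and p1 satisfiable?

S4-tableau for the formula:
1. not (Dia Dia (not p1 and (p2 or not p2)) implies Dia (not p1 and (p2 or not p2))) and p1, 0
2. not (Dia Dia (not p1 and (p2 or not p2)) implies Dia (not p1 and (p2 or not p2))), 0
3. p1, 0
4. Dia Dia (not p1 and (p2 or not p2)), 0
5. not Dia (not p1 and (p2 or not p2)), 0
6. not (not p1 and (p2 or not p2)), 0
7. Dia (not p1 and (p2 or not p2)), 1
8. not (not p1 and (p2 or not p2)), 1
9. p1, 1
10. not p1 and (p2 or not p2), 2
11. not p1, 2
12. p2 or not p2, 2
13. not (not p1 and (p2 or not p2)), 2
14. not p2, 2
15. not (p2 or not p2), 2
16. p2, 2
Accessibility: 0R0, 0R1, 0R2, 1R1, 1R2, 2R2
Branch closes: p2 and not p2 both at 2.
Every branch closes (one shown): unsatisfiable in S4, hence also in S5 (every S5-frame is an S4-frame).
T-tableau for the formula:
1. not (Dia Dia (not p1 and (p2 or not p2)) implies Dia (not p1 and (p2 or not p2))) and p1, 0
2. not (Dia Dia (not p1 and (p2 or not p2)) implies Dia (not p1 and (p2 or not p2))), 0
3. p1, 0
4. Dia Dia (not p1 and (p2 or not p2)), 0
5. not Dia (not p1 and (p2 or not p2)), 0
6. not (not p1 and (p2 or not p2)), 0
7. Dia (not p1 and (p2 or not p2)), 1
8. not (not p1 and (p2 or not p2)), 1
9. p1, 1
10. not p1 and (p2 or not p2), 2
11. not p1, 2
12. p2 or not p2, 2
13. not p2, 2
Accessibility: 0R0, 0R1, 1R1, 1R2, 2R2
Complete open branch: satisfiable in T, hence also in K (this T-model is also a K-model).

K, T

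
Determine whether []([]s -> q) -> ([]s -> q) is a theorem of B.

Tableau for the negation ~([]([]s -> q) -> ([]s -> q)):
1. ~([]([]s -> q) -> ([]s -> q)), u
2. []([]s -> q), u
3. ~([]s -> q), u
4. []s, u
5. ~q, u
6. []s -> q, u
7. s, u
8. ~[]s, u
9. ~s, v
10. []s -> q, v
11. s, v
Accessibility: uRu, uRv, vRu, vRv
Branch closes: s and ~s both at v.
Every branch of the negation's tableau closes; the branch above is one of them.

Yes, valid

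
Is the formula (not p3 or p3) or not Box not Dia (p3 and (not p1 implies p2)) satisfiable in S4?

Yes, satisfiable

1. (not p3 or p3) or not Box not Dia (p3 and (not p1 implies p2)), w0
2. not Box not Dia (p3 and (not p1 implies p2)), w0
3. Dia (p3 and (not p1 implies p2)), w1
4. p3 and (not p1 implies p2), w2
5. p3, w2
6. not p1 implies p2, w2
7. p2, w2
Accessibility: w0Rw0, w0Rw1, w0Rw2, w1Rw1, w1Rw2, w2Rw2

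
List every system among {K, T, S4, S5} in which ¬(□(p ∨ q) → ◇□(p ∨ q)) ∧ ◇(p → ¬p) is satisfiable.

K-tableau for the formula:
1. ¬(□(p ∨ q) → ◇□(p ∨ q)) ∧ ◇(p → ¬p), w0
2. ¬(□(p ∨ q) → ◇□(p ∨ q)), w0
3. ◇(p → ¬p), w0
4. □(p ∨ q), w0
5. ¬◇□(p ∨ q), w0
6. p → ¬p, w1
7. p ∨ q, w1
8. ¬□(p ∨ q), w1
9. ¬p, w1
10. q, w1
11. ¬(p ∨ q), w2
12. ¬p, w2
13. ¬q, w2
Accessibility: w0Rw1, w1Rw2
Complete open branch: satisfiable in K.
T-tableau for the formula:
1. ¬(□(p ∨ q) → ◇□(p ∨ q)) ∧ ◇(p → ¬p), w0
2. ¬(□(p ∨ q) → ◇□(p ∨ q)), w0
3. ◇(p → ¬p), w0
4. □(p ∨ q), w0
5. ¬◇□(p ∨ q), w0
6. p ∨ q, w0
7. ¬□(p ∨ q), w0
8. q, w0
9. p → ¬p, w1
10. p ∨ q, w1
11. ¬□(p ∨ q), w1
12. ¬p, w1
13. q, w1
14. ¬(p ∨ q), w2
15. ¬p, w2
16. ¬q, w2
17. p ∨ q, w2
18. ¬□(p ∨ q), w2
19. q, w2
Accessibility: w0Rw0, w0Rw1, w0Rw2, w1Rw1, w2Rw2
Branch closes: q and ¬q both at w2.
Every branch closes (one shown): unsatisfiable in T, hence also in S4, S5 (every S4/S5-frame is a T-frame).

K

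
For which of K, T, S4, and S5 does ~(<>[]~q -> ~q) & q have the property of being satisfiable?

K, T, S4

S4-tableau for the formula:
1. ~(<>[]~q -> ~q) & q, w0
2. ~(<>[]~q -> ~q), w0
3. q, w0
4. <>[]~q, w0
5. []~q, w1
6. ~q, w1
Accessibility: w0Rw0, w0Rw1, w1Rw1
Complete open branch: satisfiable in S4, hence also in K, T (this S4-model is also a K-model and a T-model).
S5-tableau for the formula:
1. ~(<>[]~q -> ~q) & q, w0
2. ~(<>[]~q -> ~q), w0
3. q, w0
4. <>[]~q, w0
5. []~q, w1
6. ~q, w0
Accessibility: w0Rw0, w0Rw1, w1Rw0, w1Rw1
Branch closes: q and ~q both at w0.
Every branch closes (one shown): unsatisfiable in S5.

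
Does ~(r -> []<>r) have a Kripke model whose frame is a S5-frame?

Unsatisfiable (every branch closes)

1. ~(r -> []<>r), 0
2. r, 0
3. ~[]<>r, 0
4. ~<>r, 1
5. ~r, 0
Accessibility: 0R0, 0R1, 1R0, 1R1
Branch closes: r and ~r both at 0.
(One branch shown.) All branches close.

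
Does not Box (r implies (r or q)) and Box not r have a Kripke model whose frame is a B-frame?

1. not Box (r implies (r or q)) and Box not r, u
2. not Box (r implies (r or q)), u
3. Box not r, u
4. not r, u
5. not (r implies (r or q)), v
6. r, v
7. not (r or q), v
8. not r, v
9. not q, v
Accessibility: uRu, uRv, vRu, vRv
Branch closes: r and not r both at v.
(One branch shown.) All branches close.

Unsatisfiable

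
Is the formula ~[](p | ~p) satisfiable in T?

1. ~[](p | ~p), 0
2. ~(p | ~p), 1   [~[]-rule on 1: fresh world 1, 0R1]
3. ~p, 1   [~|-rule on 2]
4. p, 1   [~|-rule on 2]
Accessibility: 0R0, 0R1, 1R1
Branch closes: p and ~p both at 1.
Every branch closes; the branch above is one of them.

Unsatisfiable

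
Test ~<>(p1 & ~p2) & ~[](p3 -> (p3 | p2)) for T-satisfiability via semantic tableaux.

Unsatisfiable (every branch closes)

1. ~<>(p1 & ~p2) & ~[](p3 -> (p3 | p2)), u
2. ~<>(p1 & ~p2), u   [&-rule on 1]
3. ~[](p3 -> (p3 | p2)), u   [&-rule on 1]
4. ~(p1 & ~p2), u   [~<>-rule on 2 via uRu]
5. p2, u   [~&-rule on 4 (branches; this branch)]
6. ~(p3 -> (p3 | p2)), v   [~[]-rule on 3: fresh world v, uRv]
7. p3, v   [~->-rule on 6]
8. ~(p3 | p2), v   [~->-rule on 6]
9. ~p3, v   [~|-rule on 8]
10. ~p2, v   [~|-rule on 8]
Accessibility: uRu, uRv, vRv
Branch closes: p3 and ~p3 both at v.
All branches of the tableau close; one closing branch shown above.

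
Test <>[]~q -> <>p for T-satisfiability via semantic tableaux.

1. <>[]~q -> <>p, u
2. <>p, u   [->-rule on 1 (branches; this branch)]
3. p, v   [<>-rule on 2: fresh world v, uRv]
Accessibility: uRu, uRv, vRv

Yes, satisfiable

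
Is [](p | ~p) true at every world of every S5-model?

Tableau for the negation ~[](p | ~p):
1. ~[](p | ~p), 0
2. ~(p | ~p), 1
3. ~p, 1
4. p, 1
Accessibility: 0R0, 0R1, 1R0, 1R1
Branch closes: p and ~p both at 1.
Every branch of the negation's tableau closes; the branch above is one of them.

Valid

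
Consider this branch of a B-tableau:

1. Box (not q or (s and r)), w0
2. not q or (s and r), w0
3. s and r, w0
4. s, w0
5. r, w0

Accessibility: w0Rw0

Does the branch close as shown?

Open

There is no literal clash: for every atom and world, at most one sign appears.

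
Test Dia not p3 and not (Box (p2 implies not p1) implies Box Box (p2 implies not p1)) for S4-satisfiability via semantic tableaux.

1. Dia not p3 and not (Box (p2 implies not p1) implies Box Box (p2 implies not p1)), 0
2. Dia not p3, 0
3. not (Box (p2 implies not p1) implies Box Box (p2 implies not p1)), 0
4. Box (p2 implies not p1), 0
5. not Box Box (p2 implies not p1), 0
6. p2 implies not p1, 0
7. not p1, 0
8. not p3, 1
9. p2 implies not p1, 1
10. not p1, 1
11. not Box (p2 implies not p1), 2
12. p2 implies not p1, 2
13. not p1, 2
14. not (p2 implies not p1), 3
15. p2, 3
16. p1, 3
17. p2 implies not p1, 3
18. not p1, 3
Accessibility: 0R0, 0R1, 0R2, 0R3, 1R1, 2R2, 2R3, 3R3
Branch closes: p1 and not p1 both at 3.
All branches of the tableau close; one closing branch shown above.

Unsatisfiable (every branch closes)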